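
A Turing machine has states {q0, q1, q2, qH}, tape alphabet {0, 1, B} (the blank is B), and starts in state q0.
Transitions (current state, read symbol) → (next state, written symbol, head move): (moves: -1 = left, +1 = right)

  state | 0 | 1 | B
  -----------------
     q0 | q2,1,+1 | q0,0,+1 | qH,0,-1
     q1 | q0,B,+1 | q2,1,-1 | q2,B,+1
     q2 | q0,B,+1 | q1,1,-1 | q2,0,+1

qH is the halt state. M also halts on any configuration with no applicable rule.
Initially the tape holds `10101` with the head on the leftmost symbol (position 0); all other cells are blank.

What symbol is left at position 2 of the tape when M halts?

B

state=q0 head=0 tape=[1]0101B   (q0,1)→(q0,0,+1)
state=q0 head=1 tape=0[0]101B   (q0,0)→(q2,1,+1)
state=q2 head=2 tape=01[1]01B   (q2,1)→(q1,1,-1)
state=q1 head=1 tape=0[1]101B   (q1,1)→(q2,1,-1)
state=q2 head=0 tape=[0]1101B   (q2,0)→(q0,B,+1)
state=q0 head=1 tape=B[1]101B   (q0,1)→(q0,0,+1)
state=q0 head=2 tape=B0[1]01B   (q0,1)→(q0,0,+1)
state=q0 head=3 tape=B00[0]1B   (q0,0)→(q2,1,+1)
state=q2 head=4 tape=B001[1]B   (q2,1)→(q1,1,-1)
state=q1 head=3 tape=B00[1]1B   (q1,1)→(q2,1,-1)
state=q2 head=2 tape=B0[0]11B   (q2,0)→(q0,B,+1)
state=q0 head=3 tape=B0B[1]1B   (q0,1)→(q0,0,+1)
state=q0 head=4 tape=B0B0[1]B   (q0,1)→(q0,0,+1)
state=q0 head=5 tape=B0B00[B]   (q0,B)→(qH,0,-1)
state=qH head=4 tape=B0B0[0]0
Cell 2 holds B when M halts.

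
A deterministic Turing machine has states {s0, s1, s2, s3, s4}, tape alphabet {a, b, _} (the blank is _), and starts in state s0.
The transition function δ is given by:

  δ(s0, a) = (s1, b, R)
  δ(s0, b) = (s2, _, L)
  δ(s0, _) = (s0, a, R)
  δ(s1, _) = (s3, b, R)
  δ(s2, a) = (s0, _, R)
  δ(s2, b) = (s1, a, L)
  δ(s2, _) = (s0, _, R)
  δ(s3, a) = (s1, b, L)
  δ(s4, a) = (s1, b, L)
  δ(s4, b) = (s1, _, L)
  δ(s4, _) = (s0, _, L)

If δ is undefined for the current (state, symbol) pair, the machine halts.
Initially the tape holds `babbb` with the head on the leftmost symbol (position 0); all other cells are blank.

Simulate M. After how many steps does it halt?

4

s0 | _[b]abbb   read b → write _, move L, go to s2
s2 | [_]_abbb   read _ → write _, move R, go to s0
s0 | _[_]abbb   read _ → write a, move R, go to s0
s0 | _a[a]bbb   read a → write b, move R, go to s1
s1 | _ab[b]bb
M halts after 4 transitions.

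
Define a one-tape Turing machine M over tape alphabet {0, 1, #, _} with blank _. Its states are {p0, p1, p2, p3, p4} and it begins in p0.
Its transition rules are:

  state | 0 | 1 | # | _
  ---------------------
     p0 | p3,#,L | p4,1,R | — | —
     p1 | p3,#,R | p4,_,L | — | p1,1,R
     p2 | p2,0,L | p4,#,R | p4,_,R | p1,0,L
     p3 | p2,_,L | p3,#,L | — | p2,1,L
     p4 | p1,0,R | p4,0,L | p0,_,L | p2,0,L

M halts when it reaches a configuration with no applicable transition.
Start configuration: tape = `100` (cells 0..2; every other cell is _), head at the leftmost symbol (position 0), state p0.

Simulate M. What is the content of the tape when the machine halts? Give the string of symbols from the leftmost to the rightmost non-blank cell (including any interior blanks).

state=p0 head=0 tape=[1]00_   (p0,1)→(p4,1,R)
state=p4 head=1 tape=1[0]0_   (p4,0)→(p1,0,R)
state=p1 head=2 tape=10[0]_   (p1,0)→(p3,#,R)
state=p3 head=3 tape=10#[_]   (p3,_)→(p2,1,L)
state=p2 head=2 tape=10[#]1   (p2,#)→(p4,_,R)
state=p4 head=3 tape=10_[1]   (p4,1)→(p4,0,L)
state=p4 head=2 tape=10[_]0   (p4,_)→(p2,0,L)
state=p2 head=1 tape=1[0]00   (p2,0)→(p2,0,L)
state=p2 head=0 tape=[1]000   (p2,1)→(p4,#,R)
state=p4 head=1 tape=#[0]00   (p4,0)→(p1,0,R)
state=p1 head=2 tape=#0[0]0   (p1,0)→(p3,#,R)
state=p3 head=3 tape=#0#[0]   (p3,0)→(p2,_,L)
state=p2 head=2 tape=#0[#]_   (p2,#)→(p4,_,R)
state=p4 head=3 tape=#0_[_]   (p4,_)→(p2,0,L)
state=p2 head=2 tape=#0[_]0   (p2,_)→(p1,0,L)
state=p1 head=1 tape=#[0]00   (p1,0)→(p3,#,R)
state=p3 head=2 tape=##[0]0   (p3,0)→(p2,_,L)
state=p2 head=1 tape=#[#]_0   (p2,#)→(p4,_,R)
state=p4 head=2 tape=#_[_]0   (p4,_)→(p2,0,L)
state=p2 head=1 tape=#[_]00   (p2,_)→(p1,0,L)
state=p1 head=0 tape=[#]000
The non-blank tape span at halt is #000.

#000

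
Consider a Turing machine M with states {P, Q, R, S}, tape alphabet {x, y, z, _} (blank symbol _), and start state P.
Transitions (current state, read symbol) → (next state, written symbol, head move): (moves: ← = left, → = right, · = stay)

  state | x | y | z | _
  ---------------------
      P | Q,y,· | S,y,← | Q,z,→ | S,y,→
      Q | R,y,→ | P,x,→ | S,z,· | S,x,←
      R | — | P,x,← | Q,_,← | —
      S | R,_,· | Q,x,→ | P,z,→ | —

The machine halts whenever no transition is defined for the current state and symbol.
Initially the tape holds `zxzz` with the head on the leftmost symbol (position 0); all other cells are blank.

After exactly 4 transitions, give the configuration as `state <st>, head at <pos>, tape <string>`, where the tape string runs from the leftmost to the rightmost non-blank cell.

state=P head=0 tape=[z]xzz   (P,z)→(Q,z,→)
state=Q head=1 tape=z[x]zz   (Q,x)→(R,y,→)
state=R head=2 tape=zy[z]z   (R,z)→(Q,_,←)
state=Q head=1 tape=z[y]_z   (Q,y)→(P,x,→)
state=P head=2 tape=zx[_]z
After 4 steps: state P, head at 2, tape zx_z.

state P, head at 2, tape zx_z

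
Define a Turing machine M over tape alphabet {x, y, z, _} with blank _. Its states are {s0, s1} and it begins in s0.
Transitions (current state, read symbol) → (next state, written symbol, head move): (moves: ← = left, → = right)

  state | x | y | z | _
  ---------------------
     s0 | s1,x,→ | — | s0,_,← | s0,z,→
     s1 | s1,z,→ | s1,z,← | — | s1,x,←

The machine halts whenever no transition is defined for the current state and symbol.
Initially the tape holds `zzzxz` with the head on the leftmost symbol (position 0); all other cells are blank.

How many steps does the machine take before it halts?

state=s0 head=0 tape=___[z]zzxz   (s0,z)→(s0,_,←)
state=s0 head=-1 tape=__[_]_zzxz   (s0,_)→(s0,z,→)
state=s0 head=0 tape=__z[_]zzxz   (s0,_)→(s0,z,→)
state=s0 head=1 tape=__zz[z]zxz   (s0,z)→(s0,_,←)
state=s0 head=0 tape=__z[z]_zxz   (s0,z)→(s0,_,←)
state=s0 head=-1 tape=__[z]__zxz   (s0,z)→(s0,_,←)
state=s0 head=-2 tape=_[_]___zxz   (s0,_)→(s0,z,→)
state=s0 head=-1 tape=_z[_]__zxz   (s0,_)→(s0,z,→)
state=s0 head=0 tape=_zz[_]_zxz   (s0,_)→(s0,z,→)
state=s0 head=1 tape=_zzz[_]zxz   (s0,_)→(s0,z,→)
state=s0 head=2 tape=_zzzz[z]xz   (s0,z)→(s0,_,←)
state=s0 head=1 tape=_zzz[z]_xz   (s0,z)→(s0,_,←)
state=s0 head=0 tape=_zz[z]__xz   (s0,z)→(s0,_,←)
state=s0 head=-1 tape=_z[z]___xz   (s0,z)→(s0,_,←)
state=s0 head=-2 tape=_[z]____xz   (s0,z)→(s0,_,←)
state=s0 head=-3 tape=[_]_____xz   (s0,_)→(s0,z,→)
state=s0 head=-2 tape=z[_]____xz   (s0,_)→(s0,z,→)
state=s0 head=-1 tape=zz[_]___xz   (s0,_)→(s0,z,→)
state=s0 head=0 tape=zzz[_]__xz   (s0,_)→(s0,z,→)
state=s0 head=1 tape=zzzz[_]_xz   (s0,_)→(s0,z,→)
state=s0 head=2 tape=zzzzz[_]xz   (s0,_)→(s0,z,→)
state=s0 head=3 tape=zzzzzz[x]z   (s0,x)→(s1,x,→)
state=s1 head=4 tape=zzzzzzx[z]
M halts after 22 transitions.

22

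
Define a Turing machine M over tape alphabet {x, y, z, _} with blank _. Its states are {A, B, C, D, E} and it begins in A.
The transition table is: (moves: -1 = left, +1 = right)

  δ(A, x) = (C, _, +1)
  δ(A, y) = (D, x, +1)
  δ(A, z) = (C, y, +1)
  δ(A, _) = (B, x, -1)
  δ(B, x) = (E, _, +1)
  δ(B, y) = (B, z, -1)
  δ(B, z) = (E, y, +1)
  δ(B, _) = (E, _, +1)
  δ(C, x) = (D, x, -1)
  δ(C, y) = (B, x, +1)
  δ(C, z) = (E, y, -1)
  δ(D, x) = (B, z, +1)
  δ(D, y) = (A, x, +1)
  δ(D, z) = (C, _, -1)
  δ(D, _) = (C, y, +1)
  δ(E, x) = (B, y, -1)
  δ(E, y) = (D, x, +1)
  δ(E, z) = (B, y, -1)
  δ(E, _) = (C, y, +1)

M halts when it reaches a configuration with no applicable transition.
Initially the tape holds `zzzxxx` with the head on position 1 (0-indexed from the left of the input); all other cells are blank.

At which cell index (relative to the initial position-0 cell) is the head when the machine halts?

6

A | z[z]zxxx_   read z → write y, move +1, go to C
C | zy[z]xxx_   read z → write y, move -1, go to E
E | z[y]yxxx_   read y → write x, move +1, go to D
D | zx[y]xxx_   read y → write x, move +1, go to A
A | zxx[x]xx_   read x → write _, move +1, go to C
C | zxx_[x]x_   read x → write x, move -1, go to D
D | zxx[_]xx_   read _ → write y, move +1, go to C
C | zxxy[x]x_   read x → write x, move -1, go to D
D | zxx[y]xx_   read y → write x, move +1, go to A
A | zxxx[x]x_   read x → write _, move +1, go to C
C | zxxx_[x]_   read x → write x, move -1, go to D
D | zxxx[_]x_   read _ → write y, move +1, go to C
C | zxxxy[x]_   read x → write x, move -1, go to D
D | zxxx[y]x_   read y → write x, move +1, go to A
A | zxxxx[x]_   read x → write _, move +1, go to C
C | zxxxx_[_]
At halt the head is at cell 6.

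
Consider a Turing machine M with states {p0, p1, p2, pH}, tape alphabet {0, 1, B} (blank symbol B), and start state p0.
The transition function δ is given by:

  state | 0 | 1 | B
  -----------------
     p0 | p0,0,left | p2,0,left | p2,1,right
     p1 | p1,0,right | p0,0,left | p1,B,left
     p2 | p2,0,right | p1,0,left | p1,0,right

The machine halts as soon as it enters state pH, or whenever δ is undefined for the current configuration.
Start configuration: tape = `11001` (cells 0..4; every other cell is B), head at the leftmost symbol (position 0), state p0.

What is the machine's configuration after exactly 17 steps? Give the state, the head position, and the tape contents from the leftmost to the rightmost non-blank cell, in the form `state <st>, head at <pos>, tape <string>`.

state p1, head at 5, tape 1000000

p0 | BB[1]1001B   read 1 → write 0, move left, go to p2
p2 | B[B]01001B   read B → write 0, move right, go to p1
p1 | B0[0]1001B   read 0 → write 0, move right, go to p1
p1 | B00[1]001B   read 1 → write 0, move left, go to p0
p0 | B0[0]0001B   read 0 → write 0, move left, go to p0
p0 | B[0]00001B   read 0 → write 0, move left, go to p0
p0 | [B]000001B   read B → write 1, move right, go to p2
p2 | 1[0]00001B   read 0 → write 0, move right, go to p2
p2 | 10[0]0001B   read 0 → write 0, move right, go to p2
p2 | 100[0]001B   read 0 → write 0, move right, go to p2
p2 | 1000[0]01B   read 0 → write 0, move right, go to p2
p2 | 10000[0]1B   read 0 → write 0, move right, go to p2
p2 | 100000[1]B   read 1 → write 0, move left, go to p1
p1 | 10000[0]0B   read 0 → write 0, move right, go to p1
p1 | 100000[0]B   read 0 → write 0, move right, go to p1
p1 | 1000000[B]   read B → write B, move left, go to p1
p1 | 100000[0]B   read 0 → write 0, move right, go to p1
p1 | 1000000[B]
After 17 steps: state p1, head at 5, tape 1000000.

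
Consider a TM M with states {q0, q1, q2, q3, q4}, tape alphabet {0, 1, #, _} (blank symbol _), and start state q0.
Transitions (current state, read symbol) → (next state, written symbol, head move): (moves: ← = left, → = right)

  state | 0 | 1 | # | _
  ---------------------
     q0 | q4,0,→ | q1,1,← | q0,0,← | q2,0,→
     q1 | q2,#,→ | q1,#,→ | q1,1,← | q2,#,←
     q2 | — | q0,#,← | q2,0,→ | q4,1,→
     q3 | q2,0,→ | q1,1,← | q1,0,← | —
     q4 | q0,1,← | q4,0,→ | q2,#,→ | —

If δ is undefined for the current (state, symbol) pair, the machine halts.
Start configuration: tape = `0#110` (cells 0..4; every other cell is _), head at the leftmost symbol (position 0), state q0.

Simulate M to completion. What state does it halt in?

state=q0 head=0 tape=[0]#110   (q0,0)→(q4,0,→)
state=q4 head=1 tape=0[#]110   (q4,#)→(q2,#,→)
state=q2 head=2 tape=0#[1]10   (q2,1)→(q0,#,←)
state=q0 head=1 tape=0[#]#10   (q0,#)→(q0,0,←)
state=q0 head=0 tape=[0]0#10   (q0,0)→(q4,0,→)
state=q4 head=1 tape=0[0]#10   (q4,0)→(q0,1,←)
state=q0 head=0 tape=[0]1#10   (q0,0)→(q4,0,→)
state=q4 head=1 tape=0[1]#10   (q4,1)→(q4,0,→)
state=q4 head=2 tape=00[#]10   (q4,#)→(q2,#,→)
state=q2 head=3 tape=00#[1]0   (q2,1)→(q0,#,←)
state=q0 head=2 tape=00[#]#0   (q0,#)→(q0,0,←)
state=q0 head=1 tape=0[0]0#0   (q0,0)→(q4,0,→)
state=q4 head=2 tape=00[0]#0   (q4,0)→(q0,1,←)
state=q0 head=1 tape=0[0]1#0   (q0,0)→(q4,0,→)
state=q4 head=2 tape=00[1]#0   (q4,1)→(q4,0,→)
state=q4 head=3 tape=000[#]0   (q4,#)→(q2,#,→)
state=q2 head=4 tape=000#[0]
No transition is defined for (q2, 0); M halts in state q2.

q2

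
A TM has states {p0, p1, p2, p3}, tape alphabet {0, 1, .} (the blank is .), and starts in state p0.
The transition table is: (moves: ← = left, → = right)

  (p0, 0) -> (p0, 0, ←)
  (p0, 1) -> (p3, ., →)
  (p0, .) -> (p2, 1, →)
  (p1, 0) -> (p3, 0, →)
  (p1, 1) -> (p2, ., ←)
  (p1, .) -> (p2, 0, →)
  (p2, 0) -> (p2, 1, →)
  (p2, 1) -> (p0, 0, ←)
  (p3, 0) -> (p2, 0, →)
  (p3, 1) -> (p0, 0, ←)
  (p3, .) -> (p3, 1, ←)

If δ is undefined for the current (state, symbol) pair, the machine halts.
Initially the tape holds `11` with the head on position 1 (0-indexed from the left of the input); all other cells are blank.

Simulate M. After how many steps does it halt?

14

p0 | .1[1]..   read 1 → write ., move →, go to p3
p3 | .1.[.].   read . → write 1, move ←, go to p3
p3 | .1[.]1.   read . → write 1, move ←, go to p3
p3 | .[1]11.   read 1 → write 0, move ←, go to p0
p0 | [.]011.   read . → write 1, move →, go to p2
p2 | 1[0]11.   read 0 → write 1, move →, go to p2
p2 | 11[1]1.   read 1 → write 0, move ←, go to p0
p0 | 1[1]01.   read 1 → write ., move →, go to p3
p3 | 1.[0]1.   read 0 → write 0, move →, go to p2
p2 | 1.0[1].   read 1 → write 0, move ←, go to p0
p0 | 1.[0]0.   read 0 → write 0, move ←, go to p0
p0 | 1[.]00.   read . → write 1, move →, go to p2
p2 | 11[0]0.   read 0 → write 1, move →, go to p2
p2 | 111[0].   read 0 → write 1, move →, go to p2
p2 | 1111[.]
M halts after 14 transitions.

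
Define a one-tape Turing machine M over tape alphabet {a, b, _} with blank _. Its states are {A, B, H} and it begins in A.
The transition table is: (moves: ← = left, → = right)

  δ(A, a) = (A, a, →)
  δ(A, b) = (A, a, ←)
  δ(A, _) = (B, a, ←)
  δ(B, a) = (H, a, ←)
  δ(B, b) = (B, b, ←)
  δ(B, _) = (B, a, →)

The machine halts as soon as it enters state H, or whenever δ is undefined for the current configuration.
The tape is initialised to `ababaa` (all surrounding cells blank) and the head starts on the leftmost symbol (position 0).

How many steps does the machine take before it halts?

state=A head=0 tape=[a]babaa_   (A,a)→(A,a,→)
state=A head=1 tape=a[b]abaa_   (A,b)→(A,a,←)
state=A head=0 tape=[a]aabaa_   (A,a)→(A,a,→)
state=A head=1 tape=a[a]abaa_   (A,a)→(A,a,→)
state=A head=2 tape=aa[a]baa_   (A,a)→(A,a,→)
state=A head=3 tape=aaa[b]aa_   (A,b)→(A,a,←)
state=A head=2 tape=aa[a]aaa_   (A,a)→(A,a,→)
state=A head=3 tape=aaa[a]aa_   (A,a)→(A,a,→)
state=A head=4 tape=aaaa[a]a_   (A,a)→(A,a,→)
state=A head=5 tape=aaaaa[a]_   (A,a)→(A,a,→)
state=A head=6 tape=aaaaaa[_]   (A,_)→(B,a,←)
state=B head=5 tape=aaaaa[a]a   (B,a)→(H,a,←)
state=H head=4 tape=aaaa[a]aa
M halts after 12 transitions.

12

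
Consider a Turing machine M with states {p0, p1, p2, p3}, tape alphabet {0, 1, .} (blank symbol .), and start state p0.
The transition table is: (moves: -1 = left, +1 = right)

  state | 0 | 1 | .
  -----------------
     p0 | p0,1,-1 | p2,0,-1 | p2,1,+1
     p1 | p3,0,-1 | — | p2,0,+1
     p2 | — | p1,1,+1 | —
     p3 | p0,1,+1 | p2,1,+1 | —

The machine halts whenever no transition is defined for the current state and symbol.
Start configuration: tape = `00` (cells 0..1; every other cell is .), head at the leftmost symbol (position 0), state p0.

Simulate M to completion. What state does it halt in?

p2

p0 | .[0]0   read 0 → write 1, move -1, go to p0
p0 | [.]10   read . → write 1, move +1, go to p2
p2 | 1[1]0   read 1 → write 1, move +1, go to p1
p1 | 11[0]   read 0 → write 0, move -1, go to p3
p3 | 1[1]0   read 1 → write 1, move +1, go to p2
p2 | 11[0]
No transition is defined for (p2, 0); M halts in state p2.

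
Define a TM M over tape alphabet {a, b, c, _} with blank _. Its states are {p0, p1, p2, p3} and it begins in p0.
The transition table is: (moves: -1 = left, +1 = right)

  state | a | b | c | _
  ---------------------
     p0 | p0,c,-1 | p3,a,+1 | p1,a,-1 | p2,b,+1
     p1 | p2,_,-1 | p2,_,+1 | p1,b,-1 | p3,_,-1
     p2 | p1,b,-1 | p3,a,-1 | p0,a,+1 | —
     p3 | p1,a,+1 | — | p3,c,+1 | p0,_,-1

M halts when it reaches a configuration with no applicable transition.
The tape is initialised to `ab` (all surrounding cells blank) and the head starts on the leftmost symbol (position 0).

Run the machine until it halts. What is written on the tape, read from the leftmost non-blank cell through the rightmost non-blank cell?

state=p0 head=0 tape=__[a]b_   (p0,a)→(p0,c,-1)
state=p0 head=-1 tape=_[_]cb_   (p0,_)→(p2,b,+1)
state=p2 head=0 tape=_b[c]b_   (p2,c)→(p0,a,+1)
state=p0 head=1 tape=_ba[b]_   (p0,b)→(p3,a,+1)
state=p3 head=2 tape=_baa[_]   (p3,_)→(p0,_,-1)
state=p0 head=1 tape=_ba[a]_   (p0,a)→(p0,c,-1)
state=p0 head=0 tape=_b[a]c_   (p0,a)→(p0,c,-1)
state=p0 head=-1 tape=_[b]cc_   (p0,b)→(p3,a,+1)
state=p3 head=0 tape=_a[c]c_   (p3,c)→(p3,c,+1)
state=p3 head=1 tape=_ac[c]_   (p3,c)→(p3,c,+1)
state=p3 head=2 tape=_acc[_]   (p3,_)→(p0,_,-1)
state=p0 head=1 tape=_ac[c]_   (p0,c)→(p1,a,-1)
state=p1 head=0 tape=_a[c]a_   (p1,c)→(p1,b,-1)
state=p1 head=-1 tape=_[a]ba_   (p1,a)→(p2,_,-1)
state=p2 head=-2 tape=[_]_ba_
The non-blank tape span at halt is ba.

ba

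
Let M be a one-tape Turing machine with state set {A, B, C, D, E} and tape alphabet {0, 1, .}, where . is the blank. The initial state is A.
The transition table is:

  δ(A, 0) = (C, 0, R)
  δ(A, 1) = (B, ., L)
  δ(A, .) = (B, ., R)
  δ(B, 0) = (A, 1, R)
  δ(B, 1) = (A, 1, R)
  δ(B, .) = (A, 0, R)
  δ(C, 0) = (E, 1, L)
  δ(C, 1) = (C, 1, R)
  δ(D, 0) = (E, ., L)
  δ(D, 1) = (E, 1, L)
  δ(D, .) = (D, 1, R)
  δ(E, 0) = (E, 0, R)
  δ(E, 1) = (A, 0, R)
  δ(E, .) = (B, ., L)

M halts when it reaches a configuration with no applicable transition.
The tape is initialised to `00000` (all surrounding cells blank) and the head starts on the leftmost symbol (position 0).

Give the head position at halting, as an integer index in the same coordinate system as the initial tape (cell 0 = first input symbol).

state=A head=0 tape=[0]0000.   (A,0)→(C,0,R)
state=C head=1 tape=0[0]000.   (C,0)→(E,1,L)
state=E head=0 tape=[0]1000.   (E,0)→(E,0,R)
state=E head=1 tape=0[1]000.   (E,1)→(A,0,R)
state=A head=2 tape=00[0]00.   (A,0)→(C,0,R)
state=C head=3 tape=000[0]0.   (C,0)→(E,1,L)
state=E head=2 tape=00[0]10.   (E,0)→(E,0,R)
state=E head=3 tape=000[1]0.   (E,1)→(A,0,R)
state=A head=4 tape=0000[0].   (A,0)→(C,0,R)
state=C head=5 tape=00000[.]
At halt the head is at cell 5.

5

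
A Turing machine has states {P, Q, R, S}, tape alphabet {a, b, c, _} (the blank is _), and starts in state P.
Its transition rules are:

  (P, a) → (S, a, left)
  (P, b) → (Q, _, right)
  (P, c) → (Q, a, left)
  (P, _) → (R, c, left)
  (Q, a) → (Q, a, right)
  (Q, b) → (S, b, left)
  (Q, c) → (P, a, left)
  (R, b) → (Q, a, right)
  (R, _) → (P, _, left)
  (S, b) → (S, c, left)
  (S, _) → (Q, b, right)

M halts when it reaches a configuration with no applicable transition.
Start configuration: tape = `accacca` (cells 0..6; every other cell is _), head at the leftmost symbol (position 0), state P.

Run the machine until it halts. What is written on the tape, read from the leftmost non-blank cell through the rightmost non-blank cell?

aaaaacca

state=P head=0 tape=__[a]ccacca   (P,a)→(S,a,left)
state=S head=-1 tape=_[_]accacca   (S,_)→(Q,b,right)
state=Q head=0 tape=_b[a]ccacca   (Q,a)→(Q,a,right)
state=Q head=1 tape=_ba[c]cacca   (Q,c)→(P,a,left)
state=P head=0 tape=_b[a]acacca   (P,a)→(S,a,left)
state=S head=-1 tape=_[b]aacacca   (S,b)→(S,c,left)
state=S head=-2 tape=[_]caacacca   (S,_)→(Q,b,right)
state=Q head=-1 tape=b[c]aacacca   (Q,c)→(P,a,left)
state=P head=-2 tape=[b]aaacacca   (P,b)→(Q,_,right)
state=Q head=-1 tape=_[a]aacacca   (Q,a)→(Q,a,right)
state=Q head=0 tape=_a[a]acacca   (Q,a)→(Q,a,right)
state=Q head=1 tape=_aa[a]cacca   (Q,a)→(Q,a,right)
state=Q head=2 tape=_aaa[c]acca   (Q,c)→(P,a,left)
state=P head=1 tape=_aa[a]aacca   (P,a)→(S,a,left)
state=S head=0 tape=_a[a]aaacca
The non-blank tape span at halt is aaaaacca.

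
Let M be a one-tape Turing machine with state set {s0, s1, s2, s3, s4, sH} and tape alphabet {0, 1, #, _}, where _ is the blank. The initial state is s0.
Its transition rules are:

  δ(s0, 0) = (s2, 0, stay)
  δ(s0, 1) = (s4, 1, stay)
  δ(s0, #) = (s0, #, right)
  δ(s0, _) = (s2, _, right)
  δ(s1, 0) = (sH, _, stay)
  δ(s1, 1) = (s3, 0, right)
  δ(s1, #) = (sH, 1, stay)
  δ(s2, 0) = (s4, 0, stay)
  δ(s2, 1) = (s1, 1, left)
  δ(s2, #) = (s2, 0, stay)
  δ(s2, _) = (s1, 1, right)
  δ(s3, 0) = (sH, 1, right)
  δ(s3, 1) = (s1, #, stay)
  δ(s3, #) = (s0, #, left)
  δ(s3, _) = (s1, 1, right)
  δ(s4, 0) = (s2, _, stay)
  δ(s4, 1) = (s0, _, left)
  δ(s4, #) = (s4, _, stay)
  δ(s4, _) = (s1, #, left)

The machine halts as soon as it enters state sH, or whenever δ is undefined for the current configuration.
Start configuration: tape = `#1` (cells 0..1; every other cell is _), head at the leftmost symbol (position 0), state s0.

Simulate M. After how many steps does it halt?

state=s0 head=0 tape=[#]1__   (s0,#)→(s0,#,right)
state=s0 head=1 tape=#[1]__   (s0,1)→(s4,1,stay)
state=s4 head=1 tape=#[1]__   (s4,1)→(s0,_,left)
state=s0 head=0 tape=[#]___   (s0,#)→(s0,#,right)
state=s0 head=1 tape=#[_]__   (s0,_)→(s2,_,right)
state=s2 head=2 tape=#_[_]_   (s2,_)→(s1,1,right)
state=s1 head=3 tape=#_1[_]
M halts after 6 transitions.

6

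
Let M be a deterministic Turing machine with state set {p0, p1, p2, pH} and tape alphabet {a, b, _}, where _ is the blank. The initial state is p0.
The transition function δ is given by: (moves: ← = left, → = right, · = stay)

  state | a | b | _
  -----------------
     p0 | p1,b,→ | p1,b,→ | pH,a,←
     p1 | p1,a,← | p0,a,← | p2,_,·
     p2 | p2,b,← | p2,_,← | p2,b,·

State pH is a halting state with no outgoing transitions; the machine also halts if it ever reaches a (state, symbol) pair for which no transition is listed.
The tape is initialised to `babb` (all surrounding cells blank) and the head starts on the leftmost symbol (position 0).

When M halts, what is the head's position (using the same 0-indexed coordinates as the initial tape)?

-2

state=p0 head=0 tape=__[b]abb   (p0,b)→(p1,b,→)
state=p1 head=1 tape=__b[a]bb   (p1,a)→(p1,a,←)
state=p1 head=0 tape=__[b]abb   (p1,b)→(p0,a,←)
state=p0 head=-1 tape=_[_]aabb   (p0,_)→(pH,a,←)
state=pH head=-2 tape=[_]aaabb
At halt the head is at cell -2.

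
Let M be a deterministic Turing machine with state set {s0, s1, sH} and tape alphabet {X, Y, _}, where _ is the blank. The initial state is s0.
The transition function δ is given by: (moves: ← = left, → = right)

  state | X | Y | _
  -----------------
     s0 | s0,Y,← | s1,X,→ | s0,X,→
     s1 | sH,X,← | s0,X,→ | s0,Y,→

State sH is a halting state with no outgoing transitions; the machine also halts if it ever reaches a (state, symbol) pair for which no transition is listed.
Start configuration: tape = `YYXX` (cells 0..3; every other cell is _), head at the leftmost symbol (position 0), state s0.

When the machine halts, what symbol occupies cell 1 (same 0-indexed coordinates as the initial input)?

s0 | _[Y]YXX   read Y → write X, move →, go to s1
s1 | _X[Y]XX   read Y → write X, move →, go to s0
s0 | _XX[X]X   read X → write Y, move ←, go to s0
s0 | _X[X]YX   read X → write Y, move ←, go to s0
s0 | _[X]YYX   read X → write Y, move ←, go to s0
s0 | [_]YYYX   read _ → write X, move →, go to s0
s0 | X[Y]YYX   read Y → write X, move →, go to s1
s1 | XX[Y]YX   read Y → write X, move →, go to s0
s0 | XXX[Y]X   read Y → write X, move →, go to s1
s1 | XXXX[X]   read X → write X, move ←, go to sH
sH | XXX[X]X
Cell 1 holds X when M halts.

X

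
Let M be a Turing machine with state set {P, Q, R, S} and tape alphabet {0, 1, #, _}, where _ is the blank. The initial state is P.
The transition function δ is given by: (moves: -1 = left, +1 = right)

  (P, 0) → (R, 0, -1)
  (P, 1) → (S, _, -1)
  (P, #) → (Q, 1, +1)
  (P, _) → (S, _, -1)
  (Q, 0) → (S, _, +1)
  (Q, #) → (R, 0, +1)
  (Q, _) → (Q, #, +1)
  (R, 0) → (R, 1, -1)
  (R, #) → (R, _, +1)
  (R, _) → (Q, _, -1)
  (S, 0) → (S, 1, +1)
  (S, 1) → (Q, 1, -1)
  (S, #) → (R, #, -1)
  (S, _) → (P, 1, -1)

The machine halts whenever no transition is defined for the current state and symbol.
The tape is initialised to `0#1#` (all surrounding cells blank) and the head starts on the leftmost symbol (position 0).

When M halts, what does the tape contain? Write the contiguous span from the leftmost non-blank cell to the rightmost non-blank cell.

state=P head=0 tape=____[0]#1#   (P,0)→(R,0,-1)
state=R head=-1 tape=___[_]0#1#   (R,_)→(Q,_,-1)
state=Q head=-2 tape=__[_]_0#1#   (Q,_)→(Q,#,+1)
state=Q head=-1 tape=__#[_]0#1#   (Q,_)→(Q,#,+1)
state=Q head=0 tape=__##[0]#1#   (Q,0)→(S,_,+1)
state=S head=1 tape=__##_[#]1#   (S,#)→(R,#,-1)
state=R head=0 tape=__##[_]#1#   (R,_)→(Q,_,-1)
state=Q head=-1 tape=__#[#]_#1#   (Q,#)→(R,0,+1)
state=R head=0 tape=__#0[_]#1#   (R,_)→(Q,_,-1)
state=Q head=-1 tape=__#[0]_#1#   (Q,0)→(S,_,+1)
state=S head=0 tape=__#_[_]#1#   (S,_)→(P,1,-1)
state=P head=-1 tape=__#[_]1#1#   (P,_)→(S,_,-1)
state=S head=-2 tape=__[#]_1#1#   (S,#)→(R,#,-1)
state=R head=-3 tape=_[_]#_1#1#   (R,_)→(Q,_,-1)
state=Q head=-4 tape=[_]_#_1#1#   (Q,_)→(Q,#,+1)
state=Q head=-3 tape=#[_]#_1#1#   (Q,_)→(Q,#,+1)
state=Q head=-2 tape=##[#]_1#1#   (Q,#)→(R,0,+1)
state=R head=-1 tape=##0[_]1#1#   (R,_)→(Q,_,-1)
state=Q head=-2 tape=##[0]_1#1#   (Q,0)→(S,_,+1)
state=S head=-1 tape=##_[_]1#1#   (S,_)→(P,1,-1)
state=P head=-2 tape=##[_]11#1#   (P,_)→(S,_,-1)
state=S head=-3 tape=#[#]_11#1#   (S,#)→(R,#,-1)
state=R head=-4 tape=[#]#_11#1#   (R,#)→(R,_,+1)
state=R head=-3 tape=_[#]_11#1#   (R,#)→(R,_,+1)
state=R head=-2 tape=__[_]11#1#   (R,_)→(Q,_,-1)
state=Q head=-3 tape=_[_]_11#1#   (Q,_)→(Q,#,+1)
state=Q head=-2 tape=_#[_]11#1#   (Q,_)→(Q,#,+1)
state=Q head=-1 tape=_##[1]1#1#
The non-blank tape span at halt is ##11#1#.

##11#1#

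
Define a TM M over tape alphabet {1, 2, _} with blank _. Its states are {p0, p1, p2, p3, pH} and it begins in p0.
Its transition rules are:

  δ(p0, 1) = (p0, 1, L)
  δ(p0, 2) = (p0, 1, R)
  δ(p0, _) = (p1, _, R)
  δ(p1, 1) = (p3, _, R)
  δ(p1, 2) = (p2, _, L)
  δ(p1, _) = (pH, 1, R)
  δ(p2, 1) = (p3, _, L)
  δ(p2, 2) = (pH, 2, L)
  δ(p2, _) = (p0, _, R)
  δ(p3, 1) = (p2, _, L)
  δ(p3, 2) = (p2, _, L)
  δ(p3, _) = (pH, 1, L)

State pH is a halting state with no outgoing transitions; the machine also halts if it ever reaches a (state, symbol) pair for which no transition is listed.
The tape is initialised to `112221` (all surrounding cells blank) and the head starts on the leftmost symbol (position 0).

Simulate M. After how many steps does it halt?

17

p0 | _[1]12221_   read 1 → write 1, move L, go to p0
p0 | [_]112221_   read _ → write _, move R, go to p1
p1 | _[1]12221_   read 1 → write _, move R, go to p3
p3 | __[1]2221_   read 1 → write _, move L, go to p2
p2 | _[_]_2221_   read _ → write _, move R, go to p0
p0 | __[_]2221_   read _ → write _, move R, go to p1
p1 | ___[2]221_   read 2 → write _, move L, go to p2
p2 | __[_]_221_   read _ → write _, move R, go to p0
p0 | ___[_]221_   read _ → write _, move R, go to p1
p1 | ____[2]21_   read 2 → write _, move L, go to p2
p2 | ___[_]_21_   read _ → write _, move R, go to p0
p0 | ____[_]21_   read _ → write _, move R, go to p1
p1 | _____[2]1_   read 2 → write _, move L, go to p2
p2 | ____[_]_1_   read _ → write _, move R, go to p0
p0 | _____[_]1_   read _ → write _, move R, go to p1
p1 | ______[1]_   read 1 → write _, move R, go to p3
p3 | _______[_]   read _ → write 1, move L, go to pH
pH | ______[_]1
M halts after 17 transitions.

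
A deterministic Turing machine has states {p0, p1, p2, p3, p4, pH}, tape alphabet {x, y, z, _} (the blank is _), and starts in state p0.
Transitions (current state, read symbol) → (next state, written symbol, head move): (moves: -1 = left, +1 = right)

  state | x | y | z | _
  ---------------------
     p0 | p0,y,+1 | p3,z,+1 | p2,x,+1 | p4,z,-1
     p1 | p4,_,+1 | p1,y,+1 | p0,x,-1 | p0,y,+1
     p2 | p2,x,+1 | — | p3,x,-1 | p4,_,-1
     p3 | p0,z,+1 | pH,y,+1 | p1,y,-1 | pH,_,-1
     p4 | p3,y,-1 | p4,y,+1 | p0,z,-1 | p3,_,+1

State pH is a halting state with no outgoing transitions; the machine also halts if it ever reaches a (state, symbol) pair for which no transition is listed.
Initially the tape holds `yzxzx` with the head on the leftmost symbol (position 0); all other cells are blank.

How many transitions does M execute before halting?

p0 | __[y]zxzx_   read y → write z, move +1, go to p3
p3 | __z[z]xzx_   read z → write y, move -1, go to p1
p1 | __[z]yxzx_   read z → write x, move -1, go to p0
p0 | _[_]xyxzx_   read _ → write z, move -1, go to p4
p4 | [_]zxyxzx_   read _ → write _, move +1, go to p3
p3 | _[z]xyxzx_   read z → write y, move -1, go to p1
p1 | [_]yxyxzx_   read _ → write y, move +1, go to p0
p0 | y[y]xyxzx_   read y → write z, move +1, go to p3
p3 | yz[x]yxzx_   read x → write z, move +1, go to p0
p0 | yzz[y]xzx_   read y → write z, move +1, go to p3
p3 | yzzz[x]zx_   read x → write z, move +1, go to p0
p0 | yzzzz[z]x_   read z → write x, move +1, go to p2
p2 | yzzzzx[x]_   read x → write x, move +1, go to p2
p2 | yzzzzxx[_]   read _ → write _, move -1, go to p4
p4 | yzzzzx[x]_   read x → write y, move -1, go to p3
p3 | yzzzz[x]y_   read x → write z, move +1, go to p0
p0 | yzzzzz[y]_   read y → write z, move +1, go to p3
p3 | yzzzzzz[_]   read _ → write _, move -1, go to pH
pH | yzzzzz[z]_
M halts after 18 transitions.

18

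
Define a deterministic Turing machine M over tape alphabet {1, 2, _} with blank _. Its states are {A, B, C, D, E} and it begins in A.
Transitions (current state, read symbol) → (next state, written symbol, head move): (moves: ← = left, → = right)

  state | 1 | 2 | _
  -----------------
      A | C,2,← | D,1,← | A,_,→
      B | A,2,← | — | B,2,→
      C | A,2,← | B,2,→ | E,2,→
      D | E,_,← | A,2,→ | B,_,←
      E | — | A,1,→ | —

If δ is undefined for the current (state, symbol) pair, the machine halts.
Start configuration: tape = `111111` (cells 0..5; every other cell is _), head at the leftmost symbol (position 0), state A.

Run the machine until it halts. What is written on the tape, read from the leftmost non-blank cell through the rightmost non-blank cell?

state=A head=0 tape=___[1]11111   (A,1)→(C,2,←)
state=C head=-1 tape=__[_]211111   (C,_)→(E,2,→)
state=E head=0 tape=__2[2]11111   (E,2)→(A,1,→)
state=A head=1 tape=__21[1]1111   (A,1)→(C,2,←)
state=C head=0 tape=__2[1]21111   (C,1)→(A,2,←)
state=A head=-1 tape=__[2]221111   (A,2)→(D,1,←)
state=D head=-2 tape=_[_]1221111   (D,_)→(B,_,←)
state=B head=-3 tape=[_]_1221111   (B,_)→(B,2,→)
state=B head=-2 tape=2[_]1221111   (B,_)→(B,2,→)
state=B head=-1 tape=22[1]221111   (B,1)→(A,2,←)
state=A head=-2 tape=2[2]2221111   (A,2)→(D,1,←)
state=D head=-3 tape=[2]12221111   (D,2)→(A,2,→)
state=A head=-2 tape=2[1]2221111   (A,1)→(C,2,←)
state=C head=-3 tape=[2]22221111   (C,2)→(B,2,→)
state=B head=-2 tape=2[2]2221111
The non-blank tape span at halt is 222221111.

222221111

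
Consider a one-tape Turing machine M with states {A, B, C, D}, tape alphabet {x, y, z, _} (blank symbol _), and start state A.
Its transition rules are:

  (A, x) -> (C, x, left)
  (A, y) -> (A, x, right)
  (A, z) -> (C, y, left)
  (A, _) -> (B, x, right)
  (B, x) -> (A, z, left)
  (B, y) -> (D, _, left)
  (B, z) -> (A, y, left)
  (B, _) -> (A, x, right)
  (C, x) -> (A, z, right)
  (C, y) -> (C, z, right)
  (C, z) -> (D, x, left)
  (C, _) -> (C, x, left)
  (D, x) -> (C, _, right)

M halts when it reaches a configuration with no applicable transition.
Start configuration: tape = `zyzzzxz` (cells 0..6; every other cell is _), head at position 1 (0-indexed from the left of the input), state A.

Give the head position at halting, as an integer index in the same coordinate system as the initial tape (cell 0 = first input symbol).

A | z[y]zzzxz   read y → write x, move right, go to A
A | zx[z]zzxz   read z → write y, move left, go to C
C | z[x]yzzxz   read x → write z, move right, go to A
A | zz[y]zzxz   read y → write x, move right, go to A
A | zzx[z]zxz   read z → write y, move left, go to C
C | zz[x]yzxz   read x → write z, move right, go to A
A | zzz[y]zxz   read y → write x, move right, go to A
A | zzzx[z]xz   read z → write y, move left, go to C
C | zzz[x]yxz   read x → write z, move right, go to A
A | zzzz[y]xz   read y → write x, move right, go to A
A | zzzzx[x]z   read x → write x, move left, go to C
C | zzzz[x]xz   read x → write z, move right, go to A
A | zzzzz[x]z   read x → write x, move left, go to C
C | zzzz[z]xz   read z → write x, move left, go to D
D | zzz[z]xxz
At halt the head is at cell 3.

3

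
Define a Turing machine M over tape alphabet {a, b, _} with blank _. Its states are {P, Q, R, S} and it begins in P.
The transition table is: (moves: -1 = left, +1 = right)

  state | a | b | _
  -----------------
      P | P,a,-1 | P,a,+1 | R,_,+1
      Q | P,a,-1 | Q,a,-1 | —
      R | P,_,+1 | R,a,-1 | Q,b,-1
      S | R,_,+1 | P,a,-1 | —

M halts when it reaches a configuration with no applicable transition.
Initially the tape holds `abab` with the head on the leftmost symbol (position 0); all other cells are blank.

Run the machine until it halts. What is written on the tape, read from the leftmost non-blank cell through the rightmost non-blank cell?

a_b

state=P head=0 tape=_[a]bab__   (P,a)→(P,a,-1)
state=P head=-1 tape=[_]abab__   (P,_)→(R,_,+1)
state=R head=0 tape=_[a]bab__   (R,a)→(P,_,+1)
state=P head=1 tape=__[b]ab__   (P,b)→(P,a,+1)
state=P head=2 tape=__a[a]b__   (P,a)→(P,a,-1)
state=P head=1 tape=__[a]ab__   (P,a)→(P,a,-1)
state=P head=0 tape=_[_]aab__   (P,_)→(R,_,+1)
state=R head=1 tape=__[a]ab__   (R,a)→(P,_,+1)
state=P head=2 tape=___[a]b__   (P,a)→(P,a,-1)
state=P head=1 tape=__[_]ab__   (P,_)→(R,_,+1)
state=R head=2 tape=___[a]b__   (R,a)→(P,_,+1)
state=P head=3 tape=____[b]__   (P,b)→(P,a,+1)
state=P head=4 tape=____a[_]_   (P,_)→(R,_,+1)
state=R head=5 tape=____a_[_]   (R,_)→(Q,b,-1)
state=Q head=4 tape=____a[_]b
The non-blank tape span at halt is a_b.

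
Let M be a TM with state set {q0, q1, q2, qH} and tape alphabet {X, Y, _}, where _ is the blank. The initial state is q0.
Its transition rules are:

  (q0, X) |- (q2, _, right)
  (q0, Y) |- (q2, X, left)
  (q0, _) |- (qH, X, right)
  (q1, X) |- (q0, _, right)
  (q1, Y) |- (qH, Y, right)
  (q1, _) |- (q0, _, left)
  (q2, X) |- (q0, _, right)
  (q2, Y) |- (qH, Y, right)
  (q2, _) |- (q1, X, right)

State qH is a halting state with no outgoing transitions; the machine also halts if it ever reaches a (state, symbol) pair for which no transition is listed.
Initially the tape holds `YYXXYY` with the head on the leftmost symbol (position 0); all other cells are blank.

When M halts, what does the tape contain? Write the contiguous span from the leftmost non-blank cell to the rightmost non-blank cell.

XX__XX_X

state=q0 head=0 tape=_[Y]YXXYY__   (q0,Y)→(q2,X,left)
state=q2 head=-1 tape=[_]XYXXYY__   (q2,_)→(q1,X,right)
state=q1 head=0 tape=X[X]YXXYY__   (q1,X)→(q0,_,right)
state=q0 head=1 tape=X_[Y]XXYY__   (q0,Y)→(q2,X,left)
state=q2 head=0 tape=X[_]XXXYY__   (q2,_)→(q1,X,right)
state=q1 head=1 tape=XX[X]XXYY__   (q1,X)→(q0,_,right)
state=q0 head=2 tape=XX_[X]XYY__   (q0,X)→(q2,_,right)
state=q2 head=3 tape=XX__[X]YY__   (q2,X)→(q0,_,right)
state=q0 head=4 tape=XX___[Y]Y__   (q0,Y)→(q2,X,left)
state=q2 head=3 tape=XX__[_]XY__   (q2,_)→(q1,X,right)
state=q1 head=4 tape=XX__X[X]Y__   (q1,X)→(q0,_,right)
state=q0 head=5 tape=XX__X_[Y]__   (q0,Y)→(q2,X,left)
state=q2 head=4 tape=XX__X[_]X__   (q2,_)→(q1,X,right)
state=q1 head=5 tape=XX__XX[X]__   (q1,X)→(q0,_,right)
state=q0 head=6 tape=XX__XX_[_]_   (q0,_)→(qH,X,right)
state=qH head=7 tape=XX__XX_X[_]
The non-blank tape span at halt is XX__XX_X.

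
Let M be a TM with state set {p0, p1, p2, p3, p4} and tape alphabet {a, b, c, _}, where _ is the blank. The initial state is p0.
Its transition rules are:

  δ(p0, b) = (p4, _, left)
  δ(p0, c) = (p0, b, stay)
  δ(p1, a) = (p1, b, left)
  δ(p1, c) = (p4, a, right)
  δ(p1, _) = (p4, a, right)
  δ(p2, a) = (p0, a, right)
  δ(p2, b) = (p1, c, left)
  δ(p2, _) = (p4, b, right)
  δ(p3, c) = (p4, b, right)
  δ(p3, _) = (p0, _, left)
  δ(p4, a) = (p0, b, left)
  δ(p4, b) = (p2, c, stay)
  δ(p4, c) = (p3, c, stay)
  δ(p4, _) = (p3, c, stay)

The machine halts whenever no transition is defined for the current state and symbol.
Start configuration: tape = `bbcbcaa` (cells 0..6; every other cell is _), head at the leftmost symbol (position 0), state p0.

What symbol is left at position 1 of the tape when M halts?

p0 | _[b]bcbcaa   read b → write _, move left, go to p4
p4 | [_]_bcbcaa   read _ → write c, move stay, go to p3
p3 | [c]_bcbcaa   read c → write b, move right, go to p4
p4 | b[_]bcbcaa   read _ → write c, move stay, go to p3
p3 | b[c]bcbcaa   read c → write b, move right, go to p4
p4 | bb[b]cbcaa   read b → write c, move stay, go to p2
p2 | bb[c]cbcaa
Cell 1 holds c when M halts.

c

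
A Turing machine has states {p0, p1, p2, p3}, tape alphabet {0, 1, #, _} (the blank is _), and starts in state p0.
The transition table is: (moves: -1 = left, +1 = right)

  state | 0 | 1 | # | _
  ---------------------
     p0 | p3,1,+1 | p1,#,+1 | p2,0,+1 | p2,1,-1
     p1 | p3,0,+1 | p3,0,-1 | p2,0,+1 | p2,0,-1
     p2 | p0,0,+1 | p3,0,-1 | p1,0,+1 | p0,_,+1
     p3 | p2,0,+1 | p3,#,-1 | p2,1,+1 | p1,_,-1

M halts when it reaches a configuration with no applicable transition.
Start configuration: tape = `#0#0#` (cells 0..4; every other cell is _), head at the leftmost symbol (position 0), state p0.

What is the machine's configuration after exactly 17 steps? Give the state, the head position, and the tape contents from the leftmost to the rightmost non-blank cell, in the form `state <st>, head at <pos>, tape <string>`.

state=p0 head=0 tape=[#]0#0#____   (p0,#)→(p2,0,+1)
state=p2 head=1 tape=0[0]#0#____   (p2,0)→(p0,0,+1)
state=p0 head=2 tape=00[#]0#____   (p0,#)→(p2,0,+1)
state=p2 head=3 tape=000[0]#____   (p2,0)→(p0,0,+1)
state=p0 head=4 tape=0000[#]____   (p0,#)→(p2,0,+1)
state=p2 head=5 tape=00000[_]___   (p2,_)→(p0,_,+1)
state=p0 head=6 tape=00000_[_]__   (p0,_)→(p2,1,-1)
state=p2 head=5 tape=00000[_]1__   (p2,_)→(p0,_,+1)
state=p0 head=6 tape=00000_[1]__   (p0,1)→(p1,#,+1)
state=p1 head=7 tape=00000_#[_]_   (p1,_)→(p2,0,-1)
state=p2 head=6 tape=00000_[#]0_   (p2,#)→(p1,0,+1)
state=p1 head=7 tape=00000_0[0]_   (p1,0)→(p3,0,+1)
state=p3 head=8 tape=00000_00[_]   (p3,_)→(p1,_,-1)
state=p1 head=7 tape=00000_0[0]_   (p1,0)→(p3,0,+1)
state=p3 head=8 tape=00000_00[_]   (p3,_)→(p1,_,-1)
state=p1 head=7 tape=00000_0[0]_   (p1,0)→(p3,0,+1)
state=p3 head=8 tape=00000_00[_]   (p3,_)→(p1,_,-1)
state=p1 head=7 tape=00000_0[0]_
After 17 steps: state p1, head at 7, tape 00000_00.

state p1, head at 7, tape 00000_00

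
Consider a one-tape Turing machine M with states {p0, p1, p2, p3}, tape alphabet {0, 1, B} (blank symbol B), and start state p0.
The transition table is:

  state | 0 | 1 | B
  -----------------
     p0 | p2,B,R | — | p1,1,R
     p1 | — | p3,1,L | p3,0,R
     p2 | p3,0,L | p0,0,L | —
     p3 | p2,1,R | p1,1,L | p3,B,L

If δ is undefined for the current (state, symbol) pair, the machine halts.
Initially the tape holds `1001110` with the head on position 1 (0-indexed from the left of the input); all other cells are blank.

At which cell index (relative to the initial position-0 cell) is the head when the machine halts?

state=p0 head=1 tape=B1[0]01110   (p0,0)→(p2,B,R)
state=p2 head=2 tape=B1B[0]1110   (p2,0)→(p3,0,L)
state=p3 head=1 tape=B1[B]01110   (p3,B)→(p3,B,L)
state=p3 head=0 tape=B[1]B01110   (p3,1)→(p1,1,L)
state=p1 head=-1 tape=[B]1B01110   (p1,B)→(p3,0,R)
state=p3 head=0 tape=0[1]B01110   (p3,1)→(p1,1,L)
state=p1 head=-1 tape=[0]1B01110
At halt the head is at cell -1.

-1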